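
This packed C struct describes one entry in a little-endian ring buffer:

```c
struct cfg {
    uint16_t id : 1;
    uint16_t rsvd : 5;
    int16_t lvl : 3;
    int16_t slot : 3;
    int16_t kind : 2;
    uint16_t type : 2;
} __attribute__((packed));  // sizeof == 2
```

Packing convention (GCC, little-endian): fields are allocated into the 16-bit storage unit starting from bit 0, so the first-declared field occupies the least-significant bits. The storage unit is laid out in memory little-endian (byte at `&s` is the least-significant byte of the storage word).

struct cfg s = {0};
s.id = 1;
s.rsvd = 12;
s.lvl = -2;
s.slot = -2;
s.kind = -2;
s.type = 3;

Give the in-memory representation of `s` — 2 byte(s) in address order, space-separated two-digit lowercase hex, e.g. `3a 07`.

id:1 = 1 → 0x1 << 0 → word 0x0001
rsvd:5 = 12 → 0xc << 1 → word 0x0019
lvl:3 = -2 → 0x6 << 6 → word 0x0199
slot:3 = -2 → 0x6 << 9 → word 0x0d99
kind:2 = -2 → 0x2 << 12 → word 0x2d99
type:2 = 3 → 0x3 << 14 → word 0xed99
word = 0xed99 → little-endian bytes:
  [0]=0x99  [1]=0xed

99 ed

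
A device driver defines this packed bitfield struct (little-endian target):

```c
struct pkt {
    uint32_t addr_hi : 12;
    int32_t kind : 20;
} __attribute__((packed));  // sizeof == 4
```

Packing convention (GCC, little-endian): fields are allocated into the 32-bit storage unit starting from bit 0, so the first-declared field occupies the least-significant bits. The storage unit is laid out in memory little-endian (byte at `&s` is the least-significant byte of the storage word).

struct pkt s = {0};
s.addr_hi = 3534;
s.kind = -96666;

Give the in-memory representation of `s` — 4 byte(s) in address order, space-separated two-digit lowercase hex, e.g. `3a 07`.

ce 6d 66 e8

addr_hi (12b) val=3534 bits=0xdce at bit 0: 0x00000dce
kind (20b) val=-96666 bits=0xe8666 at bit 12: 0xe8666dce
word = 0xe8666dce → little-endian bytes:
  [0]=0xce  [1]=0x6d  [2]=0x66  [3]=0xe8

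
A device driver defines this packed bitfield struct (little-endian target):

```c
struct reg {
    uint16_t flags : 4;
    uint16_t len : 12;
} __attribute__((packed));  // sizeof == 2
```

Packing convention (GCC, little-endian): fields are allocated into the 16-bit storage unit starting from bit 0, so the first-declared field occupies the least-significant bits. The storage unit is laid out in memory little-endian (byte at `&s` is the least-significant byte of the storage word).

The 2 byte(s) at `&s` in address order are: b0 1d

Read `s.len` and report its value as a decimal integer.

475

[0]=0xb0 [1]=0x1d (little-endian) → word 0x1db0
flags [0+:4] = (word>>0) & 0xf = 0
len [4+:12] = (word>>4) & 0xfff = 475  ←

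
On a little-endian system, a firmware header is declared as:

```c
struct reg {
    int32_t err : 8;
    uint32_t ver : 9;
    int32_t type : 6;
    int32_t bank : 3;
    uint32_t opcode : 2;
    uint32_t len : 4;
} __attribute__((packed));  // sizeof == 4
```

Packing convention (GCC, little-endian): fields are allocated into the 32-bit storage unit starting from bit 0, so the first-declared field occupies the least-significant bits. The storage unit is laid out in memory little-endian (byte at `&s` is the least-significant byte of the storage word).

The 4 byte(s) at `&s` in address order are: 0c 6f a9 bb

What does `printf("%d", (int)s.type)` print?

20

[0]=0x0c [1]=0x6f [2]=0xa9 [3]=0xbb (little-endian) → word 0xbba96f0c
err:8 @ bit 0 → (0xbba96f0c>>0)&0xff = 0xc
ver:9 @ bit 8 → (0xbba96f0c>>8)&0x1ff = 0x16f
type:6 @ bit 17 → (0xbba96f0c>>17)&0x3f = 0x14  ←
bank:3 @ bit 23 → (0xbba96f0c>>23)&0x7 = 0x7
opcode:2 @ bit 26 → (0xbba96f0c>>26)&0x3 = 0x2
len:4 @ bit 28 → (0xbba96f0c>>28)&0xf = 0xb
type signed 6b, MSB=0: value = 20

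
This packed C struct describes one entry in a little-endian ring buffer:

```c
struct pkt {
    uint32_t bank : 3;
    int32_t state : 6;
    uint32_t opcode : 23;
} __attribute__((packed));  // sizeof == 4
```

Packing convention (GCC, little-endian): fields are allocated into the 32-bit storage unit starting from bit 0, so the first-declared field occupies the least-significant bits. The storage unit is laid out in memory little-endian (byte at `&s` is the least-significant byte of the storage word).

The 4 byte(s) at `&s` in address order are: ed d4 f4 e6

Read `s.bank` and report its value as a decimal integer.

5

[0]=0xed [1]=0xd4 [2]=0xf4 [3]=0xe6 (little-endian) → word 0xe6f4d4ed
bank:3 @ bit 0 → (0xe6f4d4ed>>0)&0x7 = 0x5  ←
state:6 @ bit 3 → (0xe6f4d4ed>>3)&0x3f = 0x1d
opcode:23 @ bit 9 → (0xe6f4d4ed>>9)&0x7fffff = 0x737a6a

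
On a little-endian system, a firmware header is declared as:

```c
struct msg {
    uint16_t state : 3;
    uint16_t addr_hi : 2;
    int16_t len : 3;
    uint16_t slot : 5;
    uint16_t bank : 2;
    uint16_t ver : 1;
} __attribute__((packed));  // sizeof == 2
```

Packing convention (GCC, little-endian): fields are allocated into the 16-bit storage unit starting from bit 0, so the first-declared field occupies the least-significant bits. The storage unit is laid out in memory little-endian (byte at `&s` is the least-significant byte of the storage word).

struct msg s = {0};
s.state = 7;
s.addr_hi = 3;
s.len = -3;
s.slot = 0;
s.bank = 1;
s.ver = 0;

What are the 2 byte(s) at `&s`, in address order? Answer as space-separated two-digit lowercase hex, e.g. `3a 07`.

state (3b) val=7 bits=0x7 at bit 0: 0x0007
addr_hi (2b) val=3 bits=0x3 at bit 3: 0x001f
len (3b) val=-3 bits=0x5 at bit 5: 0x00bf
slot (5b) val=0 bits=0x0 at bit 8: 0x00bf
bank (2b) val=1 bits=0x1 at bit 13: 0x20bf
ver (1b) val=0 bits=0x0 at bit 15: 0x20bf
word = 0x20bf → little-endian bytes:
  [0]=0xbf  [1]=0x20

bf 20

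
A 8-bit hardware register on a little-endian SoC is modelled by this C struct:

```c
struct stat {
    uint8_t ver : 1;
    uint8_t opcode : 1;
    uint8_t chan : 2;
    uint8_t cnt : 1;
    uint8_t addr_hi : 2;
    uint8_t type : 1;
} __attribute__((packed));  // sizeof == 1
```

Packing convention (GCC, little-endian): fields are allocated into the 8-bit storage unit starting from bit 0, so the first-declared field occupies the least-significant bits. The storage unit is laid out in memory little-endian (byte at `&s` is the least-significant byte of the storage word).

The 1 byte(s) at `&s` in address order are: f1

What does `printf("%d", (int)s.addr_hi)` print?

[0]=0xf1 (little-endian) → word 0xf1
ver:1 @ bit 0 → (0xf1>>0)&0x1 = 0x1
opcode:1 @ bit 1 → (0xf1>>1)&0x1 = 0x0
chan:2 @ bit 2 → (0xf1>>2)&0x3 = 0x0
cnt:1 @ bit 4 → (0xf1>>4)&0x1 = 0x1
addr_hi:2 @ bit 5 → (0xf1>>5)&0x3 = 0x3  ←
type:1 @ bit 7 → (0xf1>>7)&0x1 = 0x1

3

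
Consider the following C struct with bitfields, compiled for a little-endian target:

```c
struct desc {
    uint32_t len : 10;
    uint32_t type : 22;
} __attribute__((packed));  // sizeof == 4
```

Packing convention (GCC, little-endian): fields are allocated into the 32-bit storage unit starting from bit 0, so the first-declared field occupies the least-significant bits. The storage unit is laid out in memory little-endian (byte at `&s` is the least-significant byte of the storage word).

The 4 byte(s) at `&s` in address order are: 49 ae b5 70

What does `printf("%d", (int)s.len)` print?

585

[0]=0x49 [1]=0xae [2]=0xb5 [3]=0x70 (little-endian) → word 0x70b5ae49
len [0+:10] = (word>>0) & 0x3ff = 585  ←
type [10+:22] = (word>>10) & 0x3fffff = 1846635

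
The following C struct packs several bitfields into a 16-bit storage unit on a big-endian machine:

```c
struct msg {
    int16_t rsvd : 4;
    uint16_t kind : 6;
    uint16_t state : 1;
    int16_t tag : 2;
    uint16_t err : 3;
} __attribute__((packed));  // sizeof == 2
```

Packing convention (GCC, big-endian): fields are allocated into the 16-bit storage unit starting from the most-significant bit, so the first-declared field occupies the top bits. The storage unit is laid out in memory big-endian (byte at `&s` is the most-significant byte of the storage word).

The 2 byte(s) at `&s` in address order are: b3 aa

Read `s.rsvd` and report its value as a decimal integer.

-5

[0]=0xb3 [1]=0xaa (big-endian) → word 0xb3aa
rsvd:4 @ bit 12 → (0xb3aa>>12)&0xf = 0xb  ←
kind:6 @ bit 6 → (0xb3aa>>6)&0x3f = 0xe
state:1 @ bit 5 → (0xb3aa>>5)&0x1 = 0x1
tag:2 @ bit 3 → (0xb3aa>>3)&0x3 = 0x1
err:3 @ bit 0 → (0xb3aa>>0)&0x7 = 0x2
rsvd signed 4b, MSB=1: 11 - 16 = -5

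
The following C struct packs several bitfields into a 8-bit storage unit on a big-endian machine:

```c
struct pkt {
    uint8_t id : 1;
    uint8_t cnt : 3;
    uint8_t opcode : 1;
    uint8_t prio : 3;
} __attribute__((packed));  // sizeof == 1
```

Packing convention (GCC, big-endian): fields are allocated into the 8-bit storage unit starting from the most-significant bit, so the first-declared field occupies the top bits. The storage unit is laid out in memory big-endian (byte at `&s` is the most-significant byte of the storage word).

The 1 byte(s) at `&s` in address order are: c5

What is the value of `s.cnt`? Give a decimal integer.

4

[0]=0xc5 (big-endian) → word 0xc5
id:1 @ bit 7 → (0xc5>>7)&0x1 = 0x1
cnt:3 @ bit 4 → (0xc5>>4)&0x7 = 0x4  ←
opcode:1 @ bit 3 → (0xc5>>3)&0x1 = 0x0
prio:3 @ bit 0 → (0xc5>>0)&0x7 = 0x5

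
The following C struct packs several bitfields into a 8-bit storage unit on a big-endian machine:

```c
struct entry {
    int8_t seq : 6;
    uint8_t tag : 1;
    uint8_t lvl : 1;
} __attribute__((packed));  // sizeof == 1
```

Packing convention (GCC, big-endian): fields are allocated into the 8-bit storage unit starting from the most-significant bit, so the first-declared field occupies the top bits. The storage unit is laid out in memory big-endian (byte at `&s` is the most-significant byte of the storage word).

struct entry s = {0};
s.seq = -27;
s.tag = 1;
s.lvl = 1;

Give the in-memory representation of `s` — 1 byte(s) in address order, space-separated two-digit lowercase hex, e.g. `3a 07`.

97

seq:6 = -27 → 0x25 << 2 → word 0x94
tag:1 = 1 → 0x1 << 1 → word 0x96
lvl:1 = 1 → 0x1 << 0 → word 0x97
word = 0x97 → big-endian bytes:
  [0]=0x97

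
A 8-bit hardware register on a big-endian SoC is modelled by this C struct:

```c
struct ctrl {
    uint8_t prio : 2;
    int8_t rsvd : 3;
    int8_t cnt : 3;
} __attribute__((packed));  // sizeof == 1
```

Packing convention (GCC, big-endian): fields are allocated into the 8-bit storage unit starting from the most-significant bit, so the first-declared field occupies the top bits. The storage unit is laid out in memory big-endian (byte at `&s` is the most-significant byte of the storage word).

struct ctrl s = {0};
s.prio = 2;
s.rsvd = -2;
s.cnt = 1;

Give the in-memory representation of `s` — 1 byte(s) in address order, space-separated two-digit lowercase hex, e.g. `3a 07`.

b1

prio:2 = 2 → 0x2 << 6 → word 0x80
rsvd:3 = -2 → 0x6 << 3 → word 0xb0
cnt:3 = 1 → 0x1 << 0 → word 0xb1
word = 0xb1 → big-endian bytes:
  [0]=0xb1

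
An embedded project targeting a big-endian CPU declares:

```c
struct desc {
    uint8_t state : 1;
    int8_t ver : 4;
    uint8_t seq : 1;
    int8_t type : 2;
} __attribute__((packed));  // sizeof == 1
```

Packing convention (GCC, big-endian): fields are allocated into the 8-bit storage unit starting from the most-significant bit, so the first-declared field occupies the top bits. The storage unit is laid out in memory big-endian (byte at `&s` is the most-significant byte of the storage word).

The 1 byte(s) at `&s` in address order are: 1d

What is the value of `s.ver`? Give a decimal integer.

3

[0]=0x1d (big-endian) → word 0x1d
state [7+:1] = (word>>7) & 0x1 = 0
ver [3+:4] = (word>>3) & 0xf = 3  ←
seq [2+:1] = (word>>2) & 0x1 = 1
type [0+:2] = (word>>0) & 0x3 = 1
ver signed 4b, MSB=0: value = 3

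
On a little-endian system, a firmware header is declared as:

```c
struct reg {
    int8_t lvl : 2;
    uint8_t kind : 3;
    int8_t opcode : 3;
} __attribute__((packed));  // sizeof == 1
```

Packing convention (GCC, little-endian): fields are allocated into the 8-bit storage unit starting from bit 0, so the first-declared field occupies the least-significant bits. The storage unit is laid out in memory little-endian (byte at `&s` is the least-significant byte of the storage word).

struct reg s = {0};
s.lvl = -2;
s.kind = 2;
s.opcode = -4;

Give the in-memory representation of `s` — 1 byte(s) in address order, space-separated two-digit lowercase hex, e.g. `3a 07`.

8a

[0+:2] lvl=-2 & 0x3 = 0x2; word=0x02
[2+:3] kind=2 & 0x7 = 0x2; word=0x0a
[5+:3] opcode=-4 & 0x7 = 0x4; word=0x8a
word = 0x8a → little-endian bytes:
  [0]=0x8a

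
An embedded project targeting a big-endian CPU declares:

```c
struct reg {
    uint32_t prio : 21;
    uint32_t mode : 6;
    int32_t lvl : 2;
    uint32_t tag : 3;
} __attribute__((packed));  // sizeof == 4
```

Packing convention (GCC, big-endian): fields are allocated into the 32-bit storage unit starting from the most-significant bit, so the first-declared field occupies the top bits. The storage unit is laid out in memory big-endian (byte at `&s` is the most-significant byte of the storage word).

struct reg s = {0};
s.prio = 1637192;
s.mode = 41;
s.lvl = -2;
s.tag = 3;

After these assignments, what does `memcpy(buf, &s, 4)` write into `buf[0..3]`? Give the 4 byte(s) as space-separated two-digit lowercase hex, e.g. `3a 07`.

c7 da 45 33

prio (21b) val=1637192 bits=0x18fb48 at bit 11: 0xc7da4000
mode (6b) val=41 bits=0x29 at bit 5: 0xc7da4520
lvl (2b) val=-2 bits=0x2 at bit 3: 0xc7da4530
tag (3b) val=3 bits=0x3 at bit 0: 0xc7da4533
word = 0xc7da4533 → big-endian bytes:
  [0]=0xc7  [1]=0xda  [2]=0x45  [3]=0x33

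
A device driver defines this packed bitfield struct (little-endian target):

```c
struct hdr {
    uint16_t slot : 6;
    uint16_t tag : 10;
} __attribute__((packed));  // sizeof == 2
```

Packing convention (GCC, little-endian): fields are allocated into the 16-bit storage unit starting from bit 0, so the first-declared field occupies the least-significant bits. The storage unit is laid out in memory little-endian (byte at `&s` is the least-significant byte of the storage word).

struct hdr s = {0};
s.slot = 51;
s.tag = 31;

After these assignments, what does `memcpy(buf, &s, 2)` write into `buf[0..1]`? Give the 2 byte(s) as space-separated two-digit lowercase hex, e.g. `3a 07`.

f3 07

slot:6 = 51 → 0x33 << 0 → word 0x0033
tag:10 = 31 → 0x1f << 6 → word 0x07f3
word = 0x07f3 → little-endian bytes:
  [0]=0xf3  [1]=0x07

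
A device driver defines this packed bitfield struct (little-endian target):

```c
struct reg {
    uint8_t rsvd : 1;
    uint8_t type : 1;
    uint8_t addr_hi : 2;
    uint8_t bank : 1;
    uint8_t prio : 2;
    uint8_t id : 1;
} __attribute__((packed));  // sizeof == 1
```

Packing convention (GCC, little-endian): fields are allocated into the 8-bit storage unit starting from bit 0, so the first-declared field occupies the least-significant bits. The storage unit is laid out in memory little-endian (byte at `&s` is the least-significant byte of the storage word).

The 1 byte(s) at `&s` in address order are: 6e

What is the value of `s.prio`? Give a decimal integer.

3

[0]=0x6e (little-endian) → word 0x6e
rsvd [0+:1] = (word>>0) & 0x1 = 0
type [1+:1] = (word>>1) & 0x1 = 1
addr_hi [2+:2] = (word>>2) & 0x3 = 3
bank [4+:1] = (word>>4) & 0x1 = 0
prio [5+:2] = (word>>5) & 0x3 = 3  ←
id [7+:1] = (word>>7) & 0x1 = 0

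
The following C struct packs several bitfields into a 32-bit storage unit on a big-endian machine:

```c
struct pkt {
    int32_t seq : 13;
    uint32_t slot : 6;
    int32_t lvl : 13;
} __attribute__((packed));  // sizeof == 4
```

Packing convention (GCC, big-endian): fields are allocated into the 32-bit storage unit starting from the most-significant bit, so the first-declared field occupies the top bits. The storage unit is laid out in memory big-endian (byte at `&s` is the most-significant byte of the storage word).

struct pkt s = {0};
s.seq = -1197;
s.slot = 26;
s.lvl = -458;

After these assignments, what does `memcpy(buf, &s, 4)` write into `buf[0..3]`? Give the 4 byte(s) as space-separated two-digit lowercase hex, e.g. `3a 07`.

seq:13 = -1197 → 0x1b53 << 19 → word 0xda980000
slot:6 = 26 → 0x1a << 13 → word 0xda9b4000
lvl:13 = -458 → 0x1e36 << 0 → word 0xda9b5e36
word = 0xda9b5e36 → big-endian bytes:
  [0]=0xda  [1]=0x9b  [2]=0x5e  [3]=0x36

da 9b 5e 36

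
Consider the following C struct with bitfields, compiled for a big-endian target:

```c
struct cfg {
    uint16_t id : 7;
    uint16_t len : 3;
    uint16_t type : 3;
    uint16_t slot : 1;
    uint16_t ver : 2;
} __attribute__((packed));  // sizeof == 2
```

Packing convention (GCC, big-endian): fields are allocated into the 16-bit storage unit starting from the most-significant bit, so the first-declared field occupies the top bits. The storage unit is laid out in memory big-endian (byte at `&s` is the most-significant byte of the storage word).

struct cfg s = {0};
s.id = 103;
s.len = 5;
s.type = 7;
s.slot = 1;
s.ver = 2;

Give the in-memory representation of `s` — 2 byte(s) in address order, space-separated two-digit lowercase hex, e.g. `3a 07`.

cf 7e

id:7 = 103 → 0x67 << 9 → word 0xce00
len:3 = 5 → 0x5 << 6 → word 0xcf40
type:3 = 7 → 0x7 << 3 → word 0xcf78
slot:1 = 1 → 0x1 << 2 → word 0xcf7c
ver:2 = 2 → 0x2 << 0 → word 0xcf7e
word = 0xcf7e → big-endian bytes:
  [0]=0xcf  [1]=0x7e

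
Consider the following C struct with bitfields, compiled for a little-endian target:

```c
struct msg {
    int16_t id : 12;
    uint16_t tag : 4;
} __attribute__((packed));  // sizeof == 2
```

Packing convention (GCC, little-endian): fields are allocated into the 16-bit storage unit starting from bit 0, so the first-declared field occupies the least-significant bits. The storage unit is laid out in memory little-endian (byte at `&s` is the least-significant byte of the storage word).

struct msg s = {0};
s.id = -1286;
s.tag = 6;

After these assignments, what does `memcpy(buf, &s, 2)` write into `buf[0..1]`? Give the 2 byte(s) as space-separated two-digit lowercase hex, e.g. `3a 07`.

id:12 = -1286 → 0xafa << 0 → word 0x0afa
tag:4 = 6 → 0x6 << 12 → word 0x6afa
word = 0x6afa → little-endian bytes:
  [0]=0xfa  [1]=0x6a

fa 6a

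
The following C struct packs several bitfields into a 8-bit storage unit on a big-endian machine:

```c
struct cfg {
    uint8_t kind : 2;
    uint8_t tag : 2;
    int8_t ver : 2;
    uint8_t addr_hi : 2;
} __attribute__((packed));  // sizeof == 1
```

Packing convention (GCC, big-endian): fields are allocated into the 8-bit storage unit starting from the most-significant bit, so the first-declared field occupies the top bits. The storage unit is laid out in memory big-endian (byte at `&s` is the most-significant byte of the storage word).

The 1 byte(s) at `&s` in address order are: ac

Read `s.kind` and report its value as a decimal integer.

[0]=0xac (big-endian) → word 0xac
kind:2 @ bit 6 → (0xac>>6)&0x3 = 0x2  ←
tag:2 @ bit 4 → (0xac>>4)&0x3 = 0x2
ver:2 @ bit 2 → (0xac>>2)&0x3 = 0x3
addr_hi:2 @ bit 0 → (0xac>>0)&0x3 = 0x0

2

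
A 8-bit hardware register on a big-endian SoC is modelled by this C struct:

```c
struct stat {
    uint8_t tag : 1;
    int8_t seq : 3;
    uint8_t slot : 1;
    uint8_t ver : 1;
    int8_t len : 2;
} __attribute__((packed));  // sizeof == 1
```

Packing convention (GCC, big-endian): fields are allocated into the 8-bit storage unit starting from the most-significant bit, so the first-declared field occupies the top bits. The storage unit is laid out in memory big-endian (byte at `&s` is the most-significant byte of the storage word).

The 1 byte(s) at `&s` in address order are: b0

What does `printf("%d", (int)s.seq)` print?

[0]=0xb0 (big-endian) → word 0xb0
tag:1 @ bit 7 → (0xb0>>7)&0x1 = 0x1
seq:3 @ bit 4 → (0xb0>>4)&0x7 = 0x3  ←
slot:1 @ bit 3 → (0xb0>>3)&0x1 = 0x0
ver:1 @ bit 2 → (0xb0>>2)&0x1 = 0x0
len:2 @ bit 0 → (0xb0>>0)&0x3 = 0x0
seq signed 3b, MSB=0: value = 3

3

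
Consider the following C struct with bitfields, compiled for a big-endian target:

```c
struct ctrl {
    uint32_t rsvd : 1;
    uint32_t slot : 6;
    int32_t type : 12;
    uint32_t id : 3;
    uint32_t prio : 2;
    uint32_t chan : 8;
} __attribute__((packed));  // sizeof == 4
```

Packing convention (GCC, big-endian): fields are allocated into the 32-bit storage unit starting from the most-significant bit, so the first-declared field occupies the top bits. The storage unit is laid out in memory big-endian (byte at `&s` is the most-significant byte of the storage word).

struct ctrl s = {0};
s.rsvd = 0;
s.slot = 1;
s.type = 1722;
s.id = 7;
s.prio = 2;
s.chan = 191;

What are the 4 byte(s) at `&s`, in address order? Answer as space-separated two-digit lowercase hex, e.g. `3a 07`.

02 d7 5e bf

rsvd:1 = 0 → 0x0 << 31 → word 0x00000000
slot:6 = 1 → 0x1 << 25 → word 0x02000000
type:12 = 1722 → 0x6ba << 13 → word 0x02d74000
id:3 = 7 → 0x7 << 10 → word 0x02d75c00
prio:2 = 2 → 0x2 << 8 → word 0x02d75e00
chan:8 = 191 → 0xbf << 0 → word 0x02d75ebf
word = 0x02d75ebf → big-endian bytes:
  [0]=0x02  [1]=0xd7  [2]=0x5e  [3]=0xbf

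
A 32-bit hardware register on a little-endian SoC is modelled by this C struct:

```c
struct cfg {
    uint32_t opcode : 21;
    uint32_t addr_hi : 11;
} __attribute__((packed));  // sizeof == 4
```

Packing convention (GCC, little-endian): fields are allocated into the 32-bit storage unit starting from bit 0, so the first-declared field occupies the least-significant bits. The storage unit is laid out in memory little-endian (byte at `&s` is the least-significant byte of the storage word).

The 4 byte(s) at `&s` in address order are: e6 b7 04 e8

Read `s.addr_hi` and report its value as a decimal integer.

[0]=0xe6 [1]=0xb7 [2]=0x04 [3]=0xe8 (little-endian) → word 0xe804b7e6
opcode:21 @ bit 0 → (0xe804b7e6>>0)&0x1fffff = 0x4b7e6
addr_hi:11 @ bit 21 → (0xe804b7e6>>21)&0x7ff = 0x740  ←

1856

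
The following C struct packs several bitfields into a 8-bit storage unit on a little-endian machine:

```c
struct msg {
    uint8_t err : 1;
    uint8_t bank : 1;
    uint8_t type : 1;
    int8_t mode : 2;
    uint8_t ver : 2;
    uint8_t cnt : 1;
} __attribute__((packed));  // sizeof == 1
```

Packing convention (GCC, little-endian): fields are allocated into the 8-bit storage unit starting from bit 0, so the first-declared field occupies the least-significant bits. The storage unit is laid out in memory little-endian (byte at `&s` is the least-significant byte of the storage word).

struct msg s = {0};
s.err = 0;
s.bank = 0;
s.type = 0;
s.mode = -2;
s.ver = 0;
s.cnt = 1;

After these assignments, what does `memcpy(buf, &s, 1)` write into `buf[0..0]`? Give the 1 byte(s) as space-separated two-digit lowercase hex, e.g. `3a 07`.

[0+:1] err=0 & 0x1 = 0x0; word=0x00
[1+:1] bank=0 & 0x1 = 0x0; word=0x00
[2+:1] type=0 & 0x1 = 0x0; word=0x00
[3+:2] mode=-2 & 0x3 = 0x2; word=0x10
[5+:2] ver=0 & 0x3 = 0x0; word=0x10
[7+:1] cnt=1 & 0x1 = 0x1; word=0x90
word = 0x90 → little-endian bytes:
  [0]=0x90

90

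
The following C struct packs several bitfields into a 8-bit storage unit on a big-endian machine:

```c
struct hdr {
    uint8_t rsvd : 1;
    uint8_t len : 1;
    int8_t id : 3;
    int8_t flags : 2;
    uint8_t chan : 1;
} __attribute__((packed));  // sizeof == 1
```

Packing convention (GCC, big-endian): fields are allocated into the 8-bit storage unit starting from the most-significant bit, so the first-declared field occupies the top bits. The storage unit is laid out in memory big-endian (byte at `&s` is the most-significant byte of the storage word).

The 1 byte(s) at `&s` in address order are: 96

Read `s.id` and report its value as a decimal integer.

2

[0]=0x96 (big-endian) → word 0x96
rsvd:1 @ bit 7 → (0x96>>7)&0x1 = 0x1
len:1 @ bit 6 → (0x96>>6)&0x1 = 0x0
id:3 @ bit 3 → (0x96>>3)&0x7 = 0x2  ←
flags:2 @ bit 1 → (0x96>>1)&0x3 = 0x3
chan:1 @ bit 0 → (0x96>>0)&0x1 = 0x0
id signed 3b, MSB=0: value = 2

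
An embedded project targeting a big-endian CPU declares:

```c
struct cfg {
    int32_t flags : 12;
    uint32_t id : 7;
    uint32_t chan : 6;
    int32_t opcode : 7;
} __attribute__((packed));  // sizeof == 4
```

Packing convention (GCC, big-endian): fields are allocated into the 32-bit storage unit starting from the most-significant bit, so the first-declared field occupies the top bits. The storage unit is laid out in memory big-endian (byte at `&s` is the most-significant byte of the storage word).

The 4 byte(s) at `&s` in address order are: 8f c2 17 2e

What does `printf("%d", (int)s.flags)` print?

-1796

[0]=0x8f [1]=0xc2 [2]=0x17 [3]=0x2e (big-endian) → word 0x8fc2172e
flags:12 @ bit 20 → (0x8fc2172e>>20)&0xfff = 0x8fc  ←
id:7 @ bit 13 → (0x8fc2172e>>13)&0x7f = 0x10
chan:6 @ bit 7 → (0x8fc2172e>>7)&0x3f = 0x2e
opcode:7 @ bit 0 → (0x8fc2172e>>0)&0x7f = 0x2e
flags signed 12b, MSB=1: 2300 - 4096 = -1796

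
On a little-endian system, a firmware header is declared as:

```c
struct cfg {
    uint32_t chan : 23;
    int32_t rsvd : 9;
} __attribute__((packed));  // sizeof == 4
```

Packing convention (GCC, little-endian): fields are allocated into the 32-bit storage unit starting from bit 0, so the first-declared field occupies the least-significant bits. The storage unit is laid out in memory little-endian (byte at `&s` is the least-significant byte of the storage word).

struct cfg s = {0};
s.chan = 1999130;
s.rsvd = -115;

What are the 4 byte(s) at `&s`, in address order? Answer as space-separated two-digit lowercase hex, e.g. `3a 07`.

1a 81 9e c6

[0+:23] chan=1999130 & 0x7fffff = 0x1e811a; word=0x001e811a
[23+:9] rsvd=-115 & 0x1ff = 0x18d; word=0xc69e811a
word = 0xc69e811a → little-endian bytes:
  [0]=0x1a  [1]=0x81  [2]=0x9e  [3]=0xc6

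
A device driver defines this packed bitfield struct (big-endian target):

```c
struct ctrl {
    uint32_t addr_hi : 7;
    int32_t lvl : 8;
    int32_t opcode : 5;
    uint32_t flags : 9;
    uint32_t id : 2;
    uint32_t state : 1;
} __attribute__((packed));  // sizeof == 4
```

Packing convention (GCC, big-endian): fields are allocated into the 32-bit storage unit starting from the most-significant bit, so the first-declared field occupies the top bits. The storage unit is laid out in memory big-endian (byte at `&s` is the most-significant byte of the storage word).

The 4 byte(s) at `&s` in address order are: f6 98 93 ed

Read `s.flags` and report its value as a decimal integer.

125

[0]=0xf6 [1]=0x98 [2]=0x93 [3]=0xed (big-endian) → word 0xf69893ed
addr_hi:7 @ bit 25 → (0xf69893ed>>25)&0x7f = 0x7b
lvl:8 @ bit 17 → (0xf69893ed>>17)&0xff = 0x4c
opcode:5 @ bit 12 → (0xf69893ed>>12)&0x1f = 0x9
flags:9 @ bit 3 → (0xf69893ed>>3)&0x1ff = 0x7d  ←
id:2 @ bit 1 → (0xf69893ed>>1)&0x3 = 0x2
state:1 @ bit 0 → (0xf69893ed>>0)&0x1 = 0x1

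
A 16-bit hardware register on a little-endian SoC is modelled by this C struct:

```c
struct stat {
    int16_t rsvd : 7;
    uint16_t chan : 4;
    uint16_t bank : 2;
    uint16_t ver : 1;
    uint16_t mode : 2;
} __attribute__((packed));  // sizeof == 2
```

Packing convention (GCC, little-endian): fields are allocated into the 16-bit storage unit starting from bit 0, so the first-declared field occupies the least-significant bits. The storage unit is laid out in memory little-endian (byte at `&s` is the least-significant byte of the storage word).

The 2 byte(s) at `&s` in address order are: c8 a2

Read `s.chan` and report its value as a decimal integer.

[0]=0xc8 [1]=0xa2 (little-endian) → word 0xa2c8
rsvd:7 @ bit 0 → (0xa2c8>>0)&0x7f = 0x48
chan:4 @ bit 7 → (0xa2c8>>7)&0xf = 0x5  ←
bank:2 @ bit 11 → (0xa2c8>>11)&0x3 = 0x0
ver:1 @ bit 13 → (0xa2c8>>13)&0x1 = 0x1
mode:2 @ bit 14 → (0xa2c8>>14)&0x3 = 0x2

5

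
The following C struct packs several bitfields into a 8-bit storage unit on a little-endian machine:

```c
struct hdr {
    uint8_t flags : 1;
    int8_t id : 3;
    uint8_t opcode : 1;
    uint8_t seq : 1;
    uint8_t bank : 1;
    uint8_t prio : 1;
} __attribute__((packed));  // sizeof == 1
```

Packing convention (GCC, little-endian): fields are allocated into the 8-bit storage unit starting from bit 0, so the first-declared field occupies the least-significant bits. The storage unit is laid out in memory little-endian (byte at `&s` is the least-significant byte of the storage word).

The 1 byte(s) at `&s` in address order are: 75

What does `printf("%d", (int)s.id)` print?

2

[0]=0x75 (little-endian) → word 0x75
flags:1 @ bit 0 → (0x75>>0)&0x1 = 0x1
id:3 @ bit 1 → (0x75>>1)&0x7 = 0x2  ←
opcode:1 @ bit 4 → (0x75>>4)&0x1 = 0x1
seq:1 @ bit 5 → (0x75>>5)&0x1 = 0x1
bank:1 @ bit 6 → (0x75>>6)&0x1 = 0x1
prio:1 @ bit 7 → (0x75>>7)&0x1 = 0x0
id signed 3b, MSB=0: value = 2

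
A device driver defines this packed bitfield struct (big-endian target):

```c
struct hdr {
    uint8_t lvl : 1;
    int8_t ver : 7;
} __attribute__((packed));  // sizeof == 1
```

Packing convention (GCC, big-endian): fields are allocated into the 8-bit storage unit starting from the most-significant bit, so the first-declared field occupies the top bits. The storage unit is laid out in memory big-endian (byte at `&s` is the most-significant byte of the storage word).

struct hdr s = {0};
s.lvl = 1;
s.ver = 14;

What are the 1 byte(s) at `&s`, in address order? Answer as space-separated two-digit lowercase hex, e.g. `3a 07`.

[7+:1] lvl=1 & 0x1 = 0x1; word=0x80
[0+:7] ver=14 & 0x7f = 0xe; word=0x8e
word = 0x8e → big-endian bytes:
  [0]=0x8e

8e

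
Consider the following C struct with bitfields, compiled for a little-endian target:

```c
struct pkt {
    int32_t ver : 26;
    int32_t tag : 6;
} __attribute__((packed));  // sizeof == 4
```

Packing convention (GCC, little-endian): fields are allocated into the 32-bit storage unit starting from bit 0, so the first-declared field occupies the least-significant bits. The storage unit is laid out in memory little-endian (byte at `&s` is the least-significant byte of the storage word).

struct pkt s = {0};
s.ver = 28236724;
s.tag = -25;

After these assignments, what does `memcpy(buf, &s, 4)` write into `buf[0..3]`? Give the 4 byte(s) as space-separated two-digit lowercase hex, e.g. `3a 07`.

b4 db ae 9d

ver (26b) val=28236724 bits=0x1aedbb4 at bit 0: 0x01aedbb4
tag (6b) val=-25 bits=0x27 at bit 26: 0x9daedbb4
word = 0x9daedbb4 → little-endian bytes:
  [0]=0xb4  [1]=0xdb  [2]=0xae  [3]=0x9d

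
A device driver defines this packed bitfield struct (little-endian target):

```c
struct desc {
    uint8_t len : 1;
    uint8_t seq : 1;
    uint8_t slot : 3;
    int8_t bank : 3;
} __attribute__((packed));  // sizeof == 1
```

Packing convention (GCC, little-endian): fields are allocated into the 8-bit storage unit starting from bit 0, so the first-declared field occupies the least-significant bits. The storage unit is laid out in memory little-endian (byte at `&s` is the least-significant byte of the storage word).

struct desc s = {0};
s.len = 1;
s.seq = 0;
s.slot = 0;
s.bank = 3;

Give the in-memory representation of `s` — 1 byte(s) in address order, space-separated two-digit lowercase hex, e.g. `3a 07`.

61

[0+:1] len=1 & 0x1 = 0x1; word=0x01
[1+:1] seq=0 & 0x1 = 0x0; word=0x01
[2+:3] slot=0 & 0x7 = 0x0; word=0x01
[5+:3] bank=3 & 0x7 = 0x3; word=0x61
word = 0x61 → little-endian bytes:
  [0]=0x61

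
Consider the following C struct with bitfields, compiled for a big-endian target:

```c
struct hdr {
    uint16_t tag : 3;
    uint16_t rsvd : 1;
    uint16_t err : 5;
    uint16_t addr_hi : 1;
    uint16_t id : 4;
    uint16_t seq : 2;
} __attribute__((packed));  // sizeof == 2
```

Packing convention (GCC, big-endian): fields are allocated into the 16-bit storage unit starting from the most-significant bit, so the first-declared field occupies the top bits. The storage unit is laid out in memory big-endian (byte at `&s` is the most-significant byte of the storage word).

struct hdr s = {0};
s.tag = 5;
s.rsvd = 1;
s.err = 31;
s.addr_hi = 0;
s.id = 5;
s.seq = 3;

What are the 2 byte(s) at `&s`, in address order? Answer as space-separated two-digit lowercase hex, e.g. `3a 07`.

bf 97

tag:3 = 5 → 0x5 << 13 → word 0xa000
rsvd:1 = 1 → 0x1 << 12 → word 0xb000
err:5 = 31 → 0x1f << 7 → word 0xbf80
addr_hi:1 = 0 → 0x0 << 6 → word 0xbf80
id:4 = 5 → 0x5 << 2 → word 0xbf94
seq:2 = 3 → 0x3 << 0 → word 0xbf97
word = 0xbf97 → big-endian bytes:
  [0]=0xbf  [1]=0x97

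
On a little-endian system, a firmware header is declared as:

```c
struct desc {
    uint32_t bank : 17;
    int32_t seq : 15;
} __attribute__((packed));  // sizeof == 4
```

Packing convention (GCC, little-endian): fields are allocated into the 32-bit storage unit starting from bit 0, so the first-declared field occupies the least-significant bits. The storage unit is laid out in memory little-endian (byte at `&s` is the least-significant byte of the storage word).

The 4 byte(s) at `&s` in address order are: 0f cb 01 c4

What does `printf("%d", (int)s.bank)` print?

[0]=0x0f [1]=0xcb [2]=0x01 [3]=0xc4 (little-endian) → word 0xc401cb0f
bank [0+:17] = (word>>0) & 0x1ffff = 117519  ←
seq [17+:15] = (word>>17) & 0x7fff = 25088

117519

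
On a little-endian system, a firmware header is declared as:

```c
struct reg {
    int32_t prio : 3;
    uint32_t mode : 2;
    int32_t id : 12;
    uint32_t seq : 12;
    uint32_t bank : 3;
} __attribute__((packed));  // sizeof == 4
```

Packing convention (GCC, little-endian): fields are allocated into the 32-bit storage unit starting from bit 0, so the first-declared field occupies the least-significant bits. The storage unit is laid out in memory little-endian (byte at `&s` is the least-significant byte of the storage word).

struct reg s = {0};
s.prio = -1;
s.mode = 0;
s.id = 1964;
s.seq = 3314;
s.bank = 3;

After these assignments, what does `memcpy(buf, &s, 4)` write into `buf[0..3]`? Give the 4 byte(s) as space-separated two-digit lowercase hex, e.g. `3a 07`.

87 f5 e4 79

[0+:3] prio=-1 & 0x7 = 0x7; word=0x00000007
[3+:2] mode=0 & 0x3 = 0x0; word=0x00000007
[5+:12] id=1964 & 0xfff = 0x7ac; word=0x0000f587
[17+:12] seq=3314 & 0xfff = 0xcf2; word=0x19e4f587
[29+:3] bank=3 & 0x7 = 0x3; word=0x79e4f587
word = 0x79e4f587 → little-endian bytes:
  [0]=0x87  [1]=0xf5  [2]=0xe4  [3]=0x79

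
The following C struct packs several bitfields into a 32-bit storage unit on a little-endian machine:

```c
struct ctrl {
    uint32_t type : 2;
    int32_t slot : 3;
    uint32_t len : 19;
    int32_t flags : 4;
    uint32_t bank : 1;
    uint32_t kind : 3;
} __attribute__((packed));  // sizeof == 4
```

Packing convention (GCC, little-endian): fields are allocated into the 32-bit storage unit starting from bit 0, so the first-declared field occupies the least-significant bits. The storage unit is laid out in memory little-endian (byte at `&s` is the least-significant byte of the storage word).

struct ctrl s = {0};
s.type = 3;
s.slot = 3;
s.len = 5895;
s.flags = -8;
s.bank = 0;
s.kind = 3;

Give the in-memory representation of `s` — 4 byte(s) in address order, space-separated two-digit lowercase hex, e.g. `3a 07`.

[0+:2] type=3 & 0x3 = 0x3; word=0x00000003
[2+:3] slot=3 & 0x7 = 0x3; word=0x0000000f
[5+:19] len=5895 & 0x7ffff = 0x1707; word=0x0002e0ef
[24+:4] flags=-8 & 0xf = 0x8; word=0x0802e0ef
[28+:1] bank=0 & 0x1 = 0x0; word=0x0802e0ef
[29+:3] kind=3 & 0x7 = 0x3; word=0x6802e0ef
word = 0x6802e0ef → little-endian bytes:
  [0]=0xef  [1]=0xe0  [2]=0x02  [3]=0x68

ef e0 02 68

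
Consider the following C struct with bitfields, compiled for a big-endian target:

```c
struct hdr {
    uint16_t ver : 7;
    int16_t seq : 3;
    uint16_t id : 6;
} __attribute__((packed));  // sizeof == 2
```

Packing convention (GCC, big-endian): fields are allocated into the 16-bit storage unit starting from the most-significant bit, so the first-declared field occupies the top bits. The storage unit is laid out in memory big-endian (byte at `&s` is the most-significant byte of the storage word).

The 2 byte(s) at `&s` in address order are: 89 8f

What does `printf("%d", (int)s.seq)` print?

-2

[0]=0x89 [1]=0x8f (big-endian) → word 0x898f
ver:7 @ bit 9 → (0x898f>>9)&0x7f = 0x44
seq:3 @ bit 6 → (0x898f>>6)&0x7 = 0x6  ←
id:6 @ bit 0 → (0x898f>>0)&0x3f = 0xf
seq signed 3b, MSB=1: 6 - 8 = -2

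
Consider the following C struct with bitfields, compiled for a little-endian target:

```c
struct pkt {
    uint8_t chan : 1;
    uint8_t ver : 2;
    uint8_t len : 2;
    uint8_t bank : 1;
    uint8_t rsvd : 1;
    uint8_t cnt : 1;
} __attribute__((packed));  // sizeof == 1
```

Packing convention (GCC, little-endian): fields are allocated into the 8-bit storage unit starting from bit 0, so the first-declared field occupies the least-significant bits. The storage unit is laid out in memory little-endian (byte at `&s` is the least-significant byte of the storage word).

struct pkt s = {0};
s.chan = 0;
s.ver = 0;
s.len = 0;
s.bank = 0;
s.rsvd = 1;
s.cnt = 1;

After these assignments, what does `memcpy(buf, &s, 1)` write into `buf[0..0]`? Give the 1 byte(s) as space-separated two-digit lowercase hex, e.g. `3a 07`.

[0+:1] chan=0 & 0x1 = 0x0; word=0x00
[1+:2] ver=0 & 0x3 = 0x0; word=0x00
[3+:2] len=0 & 0x3 = 0x0; word=0x00
[5+:1] bank=0 & 0x1 = 0x0; word=0x00
[6+:1] rsvd=1 & 0x1 = 0x1; word=0x40
[7+:1] cnt=1 & 0x1 = 0x1; word=0xc0
word = 0xc0 → little-endian bytes:
  [0]=0xc0

c0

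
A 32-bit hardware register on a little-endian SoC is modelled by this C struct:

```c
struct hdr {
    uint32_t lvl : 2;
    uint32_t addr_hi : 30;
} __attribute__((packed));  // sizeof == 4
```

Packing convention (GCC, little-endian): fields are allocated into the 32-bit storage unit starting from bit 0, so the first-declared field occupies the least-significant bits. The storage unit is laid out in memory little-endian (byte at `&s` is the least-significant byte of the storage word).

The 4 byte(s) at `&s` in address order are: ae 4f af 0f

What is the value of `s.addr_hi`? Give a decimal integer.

65786859

[0]=0xae [1]=0x4f [2]=0xaf [3]=0x0f (little-endian) → word 0x0faf4fae
lvl [0+:2] = (word>>0) & 0x3 = 2
addr_hi [2+:30] = (word>>2) & 0x3fffffff = 65786859  ←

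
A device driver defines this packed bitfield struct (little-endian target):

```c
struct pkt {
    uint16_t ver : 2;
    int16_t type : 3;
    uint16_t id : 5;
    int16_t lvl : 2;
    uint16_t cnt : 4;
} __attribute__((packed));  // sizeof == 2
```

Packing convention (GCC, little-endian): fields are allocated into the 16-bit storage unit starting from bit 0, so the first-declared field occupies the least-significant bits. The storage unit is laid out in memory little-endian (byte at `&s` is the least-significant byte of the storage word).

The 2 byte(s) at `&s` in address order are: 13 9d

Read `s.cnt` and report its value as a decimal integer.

[0]=0x13 [1]=0x9d (little-endian) → word 0x9d13
ver:2 @ bit 0 → (0x9d13>>0)&0x3 = 0x3
type:3 @ bit 2 → (0x9d13>>2)&0x7 = 0x4
id:5 @ bit 5 → (0x9d13>>5)&0x1f = 0x8
lvl:2 @ bit 10 → (0x9d13>>10)&0x3 = 0x3
cnt:4 @ bit 12 → (0x9d13>>12)&0xf = 0x9  ←

9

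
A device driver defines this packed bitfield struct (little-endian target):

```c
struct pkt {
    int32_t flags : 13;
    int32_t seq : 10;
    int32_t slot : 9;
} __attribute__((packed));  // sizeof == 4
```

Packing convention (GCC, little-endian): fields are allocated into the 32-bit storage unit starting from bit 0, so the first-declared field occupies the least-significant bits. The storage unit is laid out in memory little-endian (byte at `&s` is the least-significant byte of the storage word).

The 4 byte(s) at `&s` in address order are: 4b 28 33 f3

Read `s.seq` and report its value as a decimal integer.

[0]=0x4b [1]=0x28 [2]=0x33 [3]=0xf3 (little-endian) → word 0xf333284b
flags [0+:13] = (word>>0) & 0x1fff = 2123
seq [13+:10] = (word>>13) & 0x3ff = 409  ←
slot [23+:9] = (word>>23) & 0x1ff = 486
seq signed 10b, MSB=0: value = 409

409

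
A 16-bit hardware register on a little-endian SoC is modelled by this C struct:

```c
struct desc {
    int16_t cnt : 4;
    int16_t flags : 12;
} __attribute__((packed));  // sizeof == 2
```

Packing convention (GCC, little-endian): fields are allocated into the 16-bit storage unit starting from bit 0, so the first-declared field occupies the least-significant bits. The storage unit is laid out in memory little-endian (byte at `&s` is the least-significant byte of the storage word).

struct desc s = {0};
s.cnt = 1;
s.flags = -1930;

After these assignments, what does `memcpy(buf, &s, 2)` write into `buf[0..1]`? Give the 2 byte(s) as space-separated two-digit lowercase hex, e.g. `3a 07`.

61 87

cnt:4 = 1 → 0x1 << 0 → word 0x0001
flags:12 = -1930 → 0x876 << 4 → word 0x8761
word = 0x8761 → little-endian bytes:
  [0]=0x61  [1]=0x87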